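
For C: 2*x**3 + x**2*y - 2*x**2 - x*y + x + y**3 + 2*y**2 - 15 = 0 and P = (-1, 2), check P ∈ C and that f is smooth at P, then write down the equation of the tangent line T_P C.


Tangent line at P: 5*x + 22*y - 39 = 0.

Step 1: f(-1, 2) = 0, so P lies on C.
Step 2: partial derivatives
  f_x(x, y) = 6*x**2 + 2*x*y - 4*x - y + 1, f_y(x, y) = x**2 - x + 3*y**2 + 4*y.
  f_x(P) = 5, f_y(P) = 22 (gradient nonzero, so P is smooth).
Step 3: tangent line at P: 5·(x − -1) + 22·(y − 2) = 0.
Expanding: 5*x + 22*y - 39 = 0.


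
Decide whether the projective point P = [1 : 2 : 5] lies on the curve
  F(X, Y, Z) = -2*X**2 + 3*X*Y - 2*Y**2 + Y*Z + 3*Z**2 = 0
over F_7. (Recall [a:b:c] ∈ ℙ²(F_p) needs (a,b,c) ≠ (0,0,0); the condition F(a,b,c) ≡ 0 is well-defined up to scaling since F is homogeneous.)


F(1,2,5) ≡ 4 (mod 7); P is NOT on the curve.

Evaluate F(1, 2, 5) term-by-term (mod 7).
  -2*X**2 ↦ -2·1·1·1 = -2
  3*X*Y ↦ 3·1·2·1 = 6
  -2*Y**2 ↦ -2·1·4·1 = -8
  Y*Z ↦ 1·1·2·5 = 10
  3*Z**2 ↦ 3·1·1·25 = 75
Sum: F(1, 2, 5) = (-2) + (6) + (-8) + (10) + (75) = 81.
Reducing mod 7: 81 ≡ 4 (mod 7).
Since F(a, b, c) ≡ 4 ≠ 0 (mod 7), P does NOT lie on the curve.


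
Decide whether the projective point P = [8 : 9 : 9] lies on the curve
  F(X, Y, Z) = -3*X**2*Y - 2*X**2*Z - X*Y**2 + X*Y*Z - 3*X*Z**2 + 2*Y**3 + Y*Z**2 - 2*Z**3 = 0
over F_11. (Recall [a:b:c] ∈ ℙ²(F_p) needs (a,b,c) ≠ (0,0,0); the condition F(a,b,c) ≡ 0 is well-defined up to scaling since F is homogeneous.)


F(8,9,9) ≡ 8 (mod 11); P is NOT on the curve.

Evaluate F(8, 9, 9) term-by-term (mod 11).
  -3*X**2*Y ↦ -3·64·9·1 = -1728
  -2*X**2*Z ↦ -2·64·1·9 = -1152
  -X*Y**2 ↦ -1·8·81·1 = -648
  X*Y*Z ↦ 1·8·9·9 = 648
  -3*X*Z**2 ↦ -3·8·1·81 = -1944
  2*Y**3 ↦ 2·1·729·1 = 1458
  Y*Z**2 ↦ 1·1·9·81 = 729
  -2*Z**3 ↦ -2·1·1·729 = -1458
Sum: F(8, 9, 9) = (-1728) + (-1152) + (-648) + (648) + (-1944) + (1458) + (729) + (-1458) = -4095.
Reducing mod 11: -4095 ≡ 8 (mod 11).
Since F(a, b, c) ≡ 8 ≠ 0 (mod 11), P does NOT lie on the curve.


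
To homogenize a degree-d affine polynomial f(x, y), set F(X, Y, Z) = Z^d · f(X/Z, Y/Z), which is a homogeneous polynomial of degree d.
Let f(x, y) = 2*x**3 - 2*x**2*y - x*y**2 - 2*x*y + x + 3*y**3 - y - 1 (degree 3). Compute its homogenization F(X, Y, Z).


F(X, Y, Z) = 2*X**3 - 2*X**2*Y - X*Y**2 - 2*X*Y*Z + X*Z**2 + 3*Y**3 - Y*Z**2 - Z**3

deg(f) = 3.
Substitute x = X/Z, y = Y/Z into f, then multiply by Z^3.
  monomial 2·x^3·y^0 ↦ 2·X^3·Y^0·Z^0.
  monomial -2·x^2·y^1 ↦ -2·X^2·Y^1·Z^0.
  monomial -1·x^1·y^2 ↦ -1·X^1·Y^2·Z^0.
  monomial -2·x^1·y^1 ↦ -2·X^1·Y^1·Z^1.
  monomial 1·x^1·y^0 ↦ 1·X^1·Y^0·Z^2.
  monomial 3·x^0·y^3 ↦ 3·X^0·Y^3·Z^0.
  monomial -1·x^0·y^1 ↦ -1·X^0·Y^1·Z^2.
  monomial -1·x^0·y^0 ↦ -1·X^0·Y^0·Z^3.
Collecting: F(X, Y, Z) = 2*X**3 - 2*X**2*Y - X*Y**2 - 2*X*Y*Z + X*Z**2 + 3*Y**3 - Y*Z**2 - Z**3.


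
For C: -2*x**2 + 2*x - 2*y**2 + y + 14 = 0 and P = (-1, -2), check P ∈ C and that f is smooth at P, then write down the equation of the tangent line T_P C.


Tangent line at P: 6*x + 9*y + 24 = 0.

Step 1: f(-1, -2) = 0, so P lies on C.
Step 2: partial derivatives
  f_x(x, y) = 2 - 4*x, f_y(x, y) = 1 - 4*y.
  f_x(P) = 6, f_y(P) = 9 (gradient nonzero, so P is smooth).
Step 3: tangent line at P: 6·(x − -1) + 9·(y − -2) = 0.
Expanding: 6*x + 9*y + 24 = 0.


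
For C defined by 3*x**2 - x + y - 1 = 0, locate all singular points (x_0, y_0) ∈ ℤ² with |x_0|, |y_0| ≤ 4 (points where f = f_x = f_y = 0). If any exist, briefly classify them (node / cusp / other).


No singular points in the scanned grid; C is smooth there.

Compute partial derivatives:
  f_x = 6*x - 1.
  f_y = 1.
f_y = 1 is a nonzero constant, so f_y never vanishes: no point (x, y) can satisfy f = f_x = f_y = 0. In particular no (x, y) ∈ {−4, ..., 4}² is singular; the curve is smooth.


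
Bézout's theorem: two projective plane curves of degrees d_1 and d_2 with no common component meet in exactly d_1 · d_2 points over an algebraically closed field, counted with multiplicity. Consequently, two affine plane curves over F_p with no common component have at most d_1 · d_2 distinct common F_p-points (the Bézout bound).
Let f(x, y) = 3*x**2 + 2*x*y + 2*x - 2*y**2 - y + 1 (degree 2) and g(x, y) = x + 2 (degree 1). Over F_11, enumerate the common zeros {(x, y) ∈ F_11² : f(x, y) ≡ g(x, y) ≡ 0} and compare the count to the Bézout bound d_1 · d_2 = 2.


Common zeros: {(9, 5), (9, 9)}; count = 2; Bézout bound = 2.

deg(f) = 2, deg(g) = 1, so Bézout bound = 2.
Scan x ∈ F_11. For each x, list the y ∈ F_11 with f(x, y) ≡ 0 and those with g(x, y) ≡ 0 (mod 11); the common zeros in that column are the intersection.
  x = 0: f ≡ 0 at y ∈ {6, 10}; g ≡ 0 at y ∈ ∅; common: ∅.
  x = 1: f ≡ 0 at y ∈ {2, 4}; g ≡ 0 at y ∈ ∅; common: ∅.
  x = 2: f ≡ 0 at y ∈ ∅; g ≡ 0 at y ∈ ∅; common: ∅.
  x = 3: f ≡ 0 at y ∈ {4}; g ≡ 0 at y ∈ ∅; common: ∅.
  x = 4: f ≡ 0 at y ∈ ∅; g ≡ 0 at y ∈ ∅; common: ∅.
  x = 5: f ≡ 0 at y ∈ ∅; g ≡ 0 at y ∈ ∅; common: ∅.
  x = 6: f ≡ 0 at y ∈ {0}; g ≡ 0 at y ∈ ∅; common: ∅.
  x = 7: f ≡ 0 at y ∈ ∅; g ≡ 0 at y ∈ ∅; common: ∅.
  x = 8: f ≡ 0 at y ∈ {0, 2}; g ≡ 0 at y ∈ ∅; common: ∅.
  x = 9: f ≡ 0 at y ∈ {5, 9}; g ≡ 0 at y ∈ {0, 1, 2, 3, 4, 5, 6, 7, 8, 9, 10}; common: {5, 9}.
  x = 10: f ≡ 0 at y ∈ {6, 9}; g ≡ 0 at y ∈ ∅; common: ∅.
Collecting: common zeros = {(9, 5), (9, 9)}, so the count is 2.
Comparison with the Bézout bound: 2 ≤ 2 = deg(f)·deg(g), as expected for curves with no common component (the bound is attained).


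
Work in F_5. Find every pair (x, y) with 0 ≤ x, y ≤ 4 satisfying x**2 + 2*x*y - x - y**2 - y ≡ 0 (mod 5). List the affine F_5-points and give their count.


Affine F_5-points: {(0, 0), (0, 4), (1, 0), (1, 1), (3, 1), (3, 4)}; count = 6.

For each of the 25 pairs (x, y) ∈ F_5², evaluate f(x, y) mod 5. Record the zeros.
  x = 0: [0↦0, 1↦3, 2↦4, 3↦3, 4↦0]  zeros at y ∈ {0, 4}
  x = 1: [0↦0, 1↦0, 2↦3, 3↦4, 4↦3]  zeros at y ∈ {0, 1}
  x = 2: [0↦2, 1↦4, 2↦4, 3↦2, 4↦3]  zeros at y ∈ ∅
  x = 3: [0↦1, 1↦0, 2↦2, 3↦2, 4↦0]  zeros at y ∈ {1, 4}
  x = 4: [0↦2, 1↦3, 2↦2, 3↦4, 4↦4]  zeros at y ∈ ∅
Collecting zeros: affine points = {(0, 0), (0, 4), (1, 0), (1, 1), (3, 1), (3, 4)}.
Total count |C(F_5)_aff| = 6.


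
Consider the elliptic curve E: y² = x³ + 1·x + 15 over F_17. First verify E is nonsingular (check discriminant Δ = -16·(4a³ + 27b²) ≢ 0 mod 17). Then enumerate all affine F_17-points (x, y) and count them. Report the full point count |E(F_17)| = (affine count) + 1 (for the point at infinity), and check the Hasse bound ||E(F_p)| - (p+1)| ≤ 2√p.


Affine points = {(0, 7), (0, 10), (1, 0), (2, 5), (2, 12), (4, 7), (4, 10), (5, 3), (5, 14), (6, 4), (6, 13), (7, 5), (7, 12), (8, 5), (8, 12), (12, 2), (12, 15), (13, 7), (13, 10), (14, 6), (14, 11), (16, 8), (16, 9)}; affine count = 23; |E(F_17)| = 24.

Discriminant check: Δ ∝ 4a³ + 27b² = 4·1³ + 27·15² = 4·1 + 27·225 ≡ 10 (mod 17). Nonzero ⇒ E is nonsingular.
For each x ∈ F_17, compute rhs = x³ + 1·x + 15 mod 17, then count y ∈ F_17 with y² ≡ rhs.
  x = 0: rhs = 15, matching y values: 7, 10 (2 points).
  x = 1: rhs = 0, matching y values: 0 (1 points).
  x = 2: rhs = 8, matching y values: 5, 12 (2 points).
  x = 3: rhs = 11, matching y values: none (0 points).
  x = 4: rhs = 15, matching y values: 7, 10 (2 points).
  x = 5: rhs = 9, matching y values: 3, 14 (2 points).
  x = 6: rhs = 16, matching y values: 4, 13 (2 points).
  x = 7: rhs = 8, matching y values: 5, 12 (2 points).
  x = 8: rhs = 8, matching y values: 5, 12 (2 points).
  x = 9: rhs = 5, matching y values: none (0 points).
  x = 10: rhs = 5, matching y values: none (0 points).
  x = 11: rhs = 14, matching y values: none (0 points).
  x = 12: rhs = 4, matching y values: 2, 15 (2 points).
  x = 13: rhs = 15, matching y values: 7, 10 (2 points).
  x = 14: rhs = 2, matching y values: 6, 11 (2 points).
  x = 15: rhs = 5, matching y values: none (0 points).
  x = 16: rhs = 13, matching y values: 8, 9 (2 points).
Total affine count: 23.
Full point count |E(F_17)| = 23 + 1 = 24.
Hasse bound: |24 − (17+1)| = |6| = 6 ≤ 2√17 ≈ 8.2462 ✓.


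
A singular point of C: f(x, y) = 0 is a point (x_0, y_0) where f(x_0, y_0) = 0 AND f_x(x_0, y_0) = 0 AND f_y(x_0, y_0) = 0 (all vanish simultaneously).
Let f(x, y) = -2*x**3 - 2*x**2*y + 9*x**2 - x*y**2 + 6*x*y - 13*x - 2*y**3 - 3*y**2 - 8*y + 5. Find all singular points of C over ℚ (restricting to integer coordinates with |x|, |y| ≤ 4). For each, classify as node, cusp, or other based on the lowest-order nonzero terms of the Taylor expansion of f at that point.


Singular points: {(2, -1)}; classification: node.

Compute partial derivatives:
  f_x = -6*x**2 - 4*x*y + 18*x - y**2 + 6*y - 13.
  f_y = -2*x**2 - 2*x*y + 6*x - 6*y**2 - 6*y - 8.
Scan x_0 ∈ {−4, ..., 4}. For each x_0, f_y(x_0, y) is a polynomial in y; find its integer roots y ∈ {−4, ..., 4}, then test f_x and f at those candidates.
  x = -4: f_y(-4, y) = -6*y**2 + 2*y - 64; no integer root y with |y| ≤ 4.
  x = -3: f_y(-3, y) = -6*y**2 - 44; no integer root y with |y| ≤ 4.
  x = -2: f_y(-2, y) = -6*y**2 - 2*y - 28; no integer root y with |y| ≤ 4.
  x = -1: f_y(-1, y) = -6*y**2 - 4*y - 16; no integer root y with |y| ≤ 4.
  x = 0: f_y(0, y) = -6*y**2 - 6*y - 8; no integer root y with |y| ≤ 4.
  x = 1: f_y(1, y) = -6*y**2 - 8*y - 4; no integer root y with |y| ≤ 4.
  x = 2: f_y(2, y) = -6*y**2 - 10*y - 4; vanishes at y ∈ {-1}. (2, -1): f_x = 0, f = 0 — SINGULAR.
  x = 3: f_y(3, y) = -6*y**2 - 12*y - 8; no integer root y with |y| ≤ 4.
  x = 4: f_y(4, y) = -6*y**2 - 14*y - 16; no integer root y with |y| ≤ 4.
Only singular point on the grid: (2, -1).
Classify: substitute x = 2 + u, y = -1 + v and expand: f = -2*u**3 - 2*u**2*v - u**2 - u*v**2 - 2*v**3 + v**2.
No constant or linear terms (consistent with a singular point). Quadratic part: -u**2 + v**2. Cubic part: -2*u**3 - 2*u**2*v - u*v**2 - 2*v**3.
The quadratic part v**2 - u**2 = (v − u)(v + u) splits into two distinct linear factors, so there are two distinct tangent lines y − -1 = ±(x − 2) — this is a node (ordinary double point).
Classification: node.


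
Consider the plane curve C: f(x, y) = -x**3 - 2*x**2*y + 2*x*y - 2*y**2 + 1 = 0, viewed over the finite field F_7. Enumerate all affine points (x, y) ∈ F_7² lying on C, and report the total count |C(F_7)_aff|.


Affine F_7-points: {(0, 2), (0, 5), (1, 0), (2, 0), (2, 5), (4, 0), (4, 2), (6, 2), (6, 3)}; count = 9.

For each of the 49 pairs (x, y) ∈ F_7², evaluate f(x, y) mod 7. Record the zeros.
  x = 0: [0↦1, 1↦6, 2↦0, 3↦4, 4↦4, 5↦0, 6↦6]  zeros at y ∈ {2, 5}
  x = 1: [0↦0, 1↦5, 2↦6, 3↦3, 4↦3, 5↦6, 6↦5]  zeros at y ∈ {0}
  x = 2: [0↦0, 1↦1, 2↦5, 3↦5, 4↦1, 5↦0, 6↦2]  zeros at y ∈ {0, 5}
  x = 3: [0↦2, 1↦2, 2↦5, 3↦4, 4↦6, 5↦4, 6↦5]  zeros at y ∈ ∅
  x = 4: [0↦0, 1↦2, 2↦0, 3↦1, 4↦5, 5↦5, 6↦1]  zeros at y ∈ {0, 2}
  x = 5: [0↦2, 1↦2, 2↦5, 3↦4, 4↦6, 5↦4, 6↦5]  zeros at y ∈ ∅
  x = 6: [0↦2, 1↦3, 2↦0, 3↦0, 4↦3, 5↦2, 6↦4]  zeros at y ∈ {2, 3}
Collecting zeros: affine points = {(0, 2), (0, 5), (1, 0), (2, 0), (2, 5), (4, 0), (4, 2), (6, 2), (6, 3)}.
Total count |C(F_7)_aff| = 9.


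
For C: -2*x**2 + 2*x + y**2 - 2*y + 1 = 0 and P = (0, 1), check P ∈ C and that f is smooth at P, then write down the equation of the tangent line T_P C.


Tangent line at P: 2*x = 0.

Step 1: f(0, 1) = 0, so P lies on C.
Step 2: partial derivatives
  f_x(x, y) = 2 - 4*x, f_y(x, y) = 2*y - 2.
  f_x(P) = 2, f_y(P) = 0 (gradient nonzero, so P is smooth).
Step 3: tangent line at P: 2·(x − 0) + 0·(y − 1) = 0.
Expanding: 2*x = 0.


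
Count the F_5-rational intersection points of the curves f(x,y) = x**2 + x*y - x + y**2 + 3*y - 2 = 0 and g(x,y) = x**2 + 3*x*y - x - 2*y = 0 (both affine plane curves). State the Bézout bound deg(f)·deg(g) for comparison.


Common zeros: {(3, 2)}; count = 1; Bézout bound = 4.

deg(f) = 2, deg(g) = 2, so Bézout bound = 4.
Scan x ∈ F_5. For each x, list the y ∈ F_5 with f(x, y) ≡ 0 and those with g(x, y) ≡ 0 (mod 5); the common zeros in that column are the intersection.
  x = 0: f ≡ 0 at y ∈ ∅; g ≡ 0 at y ∈ {0}; common: ∅.
  x = 1: f ≡ 0 at y ∈ {2, 4}; g ≡ 0 at y ∈ {0}; common: ∅.
  x = 2: f ≡ 0 at y ∈ {0}; g ≡ 0 at y ∈ {2}; common: ∅.
  x = 3: f ≡ 0 at y ∈ {2}; g ≡ 0 at y ∈ {2}; common: {2}.
  x = 4: f ≡ 0 at y ∈ {0, 3}; g ≡ 0 at y ∈ ∅; common: ∅.
Collecting: common zeros = {(3, 2)}, so the count is 1.
Comparison with the Bézout bound: 1 ≤ 4 = deg(f)·deg(g), as expected for curves with no common component (the affine F_5-count falls short of the bound because intersections may lie at infinity, over extension fields, or carry multiplicity).


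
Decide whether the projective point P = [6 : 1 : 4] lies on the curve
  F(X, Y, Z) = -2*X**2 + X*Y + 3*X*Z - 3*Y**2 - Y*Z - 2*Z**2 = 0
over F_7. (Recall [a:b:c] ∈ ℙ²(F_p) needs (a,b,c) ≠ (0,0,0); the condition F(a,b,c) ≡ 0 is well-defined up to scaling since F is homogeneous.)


F(6,1,4) ≡ 2 (mod 7); P is NOT on the curve.

Evaluate F(6, 1, 4) term-by-term (mod 7).
  -2*X**2 ↦ -2·36·1·1 = -72
  X*Y ↦ 1·6·1·1 = 6
  3*X*Z ↦ 3·6·1·4 = 72
  -3*Y**2 ↦ -3·1·1·1 = -3
  -Y*Z ↦ -1·1·1·4 = -4
  -2*Z**2 ↦ -2·1·1·16 = -32
Sum: F(6, 1, 4) = (-72) + (6) + (72) + (-3) + (-4) + (-32) = -33.
Reducing mod 7: -33 ≡ 2 (mod 7).
Since F(a, b, c) ≡ 2 ≠ 0 (mod 7), P does NOT lie on the curve.


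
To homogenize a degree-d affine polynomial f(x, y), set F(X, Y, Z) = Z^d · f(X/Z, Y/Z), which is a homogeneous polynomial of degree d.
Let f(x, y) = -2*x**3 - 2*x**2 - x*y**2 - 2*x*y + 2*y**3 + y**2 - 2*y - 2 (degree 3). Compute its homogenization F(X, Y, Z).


F(X, Y, Z) = -2*X**3 - 2*X**2*Z - X*Y**2 - 2*X*Y*Z + 2*Y**3 + Y**2*Z - 2*Y*Z**2 - 2*Z**3

deg(f) = 3.
Substitute x = X/Z, y = Y/Z into f, then multiply by Z^3.
  monomial -2·x^3·y^0 ↦ -2·X^3·Y^0·Z^0.
  monomial -2·x^2·y^0 ↦ -2·X^2·Y^0·Z^1.
  monomial -1·x^1·y^2 ↦ -1·X^1·Y^2·Z^0.
  monomial -2·x^1·y^1 ↦ -2·X^1·Y^1·Z^1.
  monomial 2·x^0·y^3 ↦ 2·X^0·Y^3·Z^0.
  monomial 1·x^0·y^2 ↦ 1·X^0·Y^2·Z^1.
  monomial -2·x^0·y^1 ↦ -2·X^0·Y^1·Z^2.
  monomial -2·x^0·y^0 ↦ -2·X^0·Y^0·Z^3.
Collecting: F(X, Y, Z) = -2*X**3 - 2*X**2*Z - X*Y**2 - 2*X*Y*Z + 2*Y**3 + Y**2*Z - 2*Y*Z**2 - 2*Z**3.


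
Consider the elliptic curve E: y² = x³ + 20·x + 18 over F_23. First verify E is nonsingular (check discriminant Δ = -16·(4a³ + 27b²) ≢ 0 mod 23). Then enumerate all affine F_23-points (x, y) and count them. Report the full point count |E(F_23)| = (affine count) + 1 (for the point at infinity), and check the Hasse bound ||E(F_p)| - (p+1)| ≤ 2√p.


Affine points = {(0, 8), (0, 15), (1, 4), (1, 19), (3, 6), (3, 17), (4, 1), (4, 22), (5, 6), (5, 17), (6, 3), (6, 20), (7, 8), (7, 15), (8, 0), (12, 10), (12, 13), (14, 11), (14, 12), (15, 6), (15, 17), (16, 8), (16, 15), (17, 2), (17, 21), (18, 0), (19, 9), (19, 14), (20, 0), (21, 4), (21, 19)}; affine count = 31; |E(F_23)| = 32.

Discriminant check: Δ ∝ 4a³ + 27b² = 4·20³ + 27·18² = 4·8000 + 27·324 ≡ 15 (mod 23). Nonzero ⇒ E is nonsingular.
For each x ∈ F_23, compute rhs = x³ + 20·x + 18 mod 23, then count y ∈ F_23 with y² ≡ rhs.
  x = 0: rhs = 18, matching y values: 8, 15 (2 points).
  x = 1: rhs = 16, matching y values: 4, 19 (2 points).
  x = 2: rhs = 20, matching y values: none (0 points).
  x = 3: rhs = 13, matching y values: 6, 17 (2 points).
  x = 4: rhs = 1, matching y values: 1, 22 (2 points).
  x = 5: rhs = 13, matching y values: 6, 17 (2 points).
  x = 6: rhs = 9, matching y values: 3, 20 (2 points).
  x = 7: rhs = 18, matching y values: 8, 15 (2 points).
  x = 8: rhs = 0, matching y values: 0 (1 points).
  x = 9: rhs = 7, matching y values: none (0 points).
  x = 10: rhs = 22, matching y values: none (0 points).
  x = 11: rhs = 5, matching y values: none (0 points).
  x = 12: rhs = 8, matching y values: 10, 13 (2 points).
  x = 13: rhs = 14, matching y values: none (0 points).
  x = 14: rhs = 6, matching y values: 11, 12 (2 points).
  x = 15: rhs = 13, matching y values: 6, 17 (2 points).
  x = 16: rhs = 18, matching y values: 8, 15 (2 points).
  x = 17: rhs = 4, matching y values: 2, 21 (2 points).
  x = 18: rhs = 0, matching y values: 0 (1 points).
  x = 19: rhs = 12, matching y values: 9, 14 (2 points).
  x = 20: rhs = 0, matching y values: 0 (1 points).
  x = 21: rhs = 16, matching y values: 4, 19 (2 points).
  x = 22: rhs = 20, matching y values: none (0 points).
Total affine count: 31.
Full point count |E(F_23)| = 31 + 1 = 32.
Hasse bound: |32 − (23+1)| = |8| = 8 ≤ 2√23 ≈ 9.5917 ✓.


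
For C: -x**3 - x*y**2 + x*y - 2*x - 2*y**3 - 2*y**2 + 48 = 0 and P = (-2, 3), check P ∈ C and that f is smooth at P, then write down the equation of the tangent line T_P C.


Tangent line at P: -20*x - 56*y + 128 = 0.

Step 1: f(-2, 3) = 0, so P lies on C.
Step 2: partial derivatives
  f_x(x, y) = -3*x**2 - y**2 + y - 2, f_y(x, y) = -2*x*y + x - 6*y**2 - 4*y.
  f_x(P) = -20, f_y(P) = -56 (gradient nonzero, so P is smooth).
Step 3: tangent line at P: -20·(x − -2) + -56·(y − 3) = 0.
Expanding: -20*x - 56*y + 128 = 0.


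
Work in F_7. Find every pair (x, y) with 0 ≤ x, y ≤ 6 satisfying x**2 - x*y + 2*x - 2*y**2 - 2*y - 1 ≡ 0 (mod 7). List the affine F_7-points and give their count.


Affine F_7-points: {(1, 4), (1, 5), (2, 0), (2, 5), (3, 0), (3, 1)}; count = 6.

For each of the 49 pairs (x, y) ∈ F_7², evaluate f(x, y) mod 7. Record the zeros.
  x = 0: [0↦6, 1↦2, 2↦1, 3↦3, 4↦1, 5↦2, 6↦6]  zeros at y ∈ ∅
  x = 1: [0↦2, 1↦4, 2↦2, 3↦3, 4↦0, 5↦0, 6↦3]  zeros at y ∈ {4, 5}
  x = 2: [0↦0, 1↦1, 2↦5, 3↦5, 4↦1, 5↦0, 6↦2]  zeros at y ∈ {0, 5}
  x = 3: [0↦0, 1↦0, 2↦3, 3↦2, 4↦4, 5↦2, 6↦3]  zeros at y ∈ {0, 1}
  x = 4: [0↦2, 1↦1, 2↦3, 3↦1, 4↦2, 5↦6, 6↦6]  zeros at y ∈ ∅
  x = 5: [0↦6, 1↦4, 2↦5, 3↦2, 4↦2, 5↦5, 6↦4]  zeros at y ∈ ∅
  x = 6: [0↦5, 1↦2, 2↦2, 3↦5, 4↦4, 5↦6, 6↦4]  zeros at y ∈ ∅
Collecting zeros: affine points = {(1, 4), (1, 5), (2, 0), (2, 5), (3, 0), (3, 1)}.
Total count |C(F_7)_aff| = 6.


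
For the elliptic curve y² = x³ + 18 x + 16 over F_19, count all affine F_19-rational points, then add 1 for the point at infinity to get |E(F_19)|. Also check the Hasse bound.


Affine points = {(0, 4), (0, 15), (1, 4), (1, 15), (4, 0), (6, 6), (6, 13), (8, 8), (8, 11), (11, 5), (11, 14), (16, 7), (16, 12), (18, 4), (18, 15)}; affine count = 15; |E(F_19)| = 16.

Discriminant check: Δ ∝ 4a³ + 27b² = 4·18³ + 27·16² = 4·5832 + 27·256 ≡ 11 (mod 19). Nonzero ⇒ E is nonsingular.
For each x ∈ F_19, compute rhs = x³ + 18·x + 16 mod 19, then count y ∈ F_19 with y² ≡ rhs.
  x = 0: rhs = 16, matching y values: 4, 15 (2 points).
  x = 1: rhs = 16, matching y values: 4, 15 (2 points).
  x = 2: rhs = 3, matching y values: none (0 points).
  x = 3: rhs = 2, matching y values: none (0 points).
  x = 4: rhs = 0, matching y values: 0 (1 points).
  x = 5: rhs = 3, matching y values: none (0 points).
  x = 6: rhs = 17, matching y values: 6, 13 (2 points).
  x = 7: rhs = 10, matching y values: none (0 points).
  x = 8: rhs = 7, matching y values: 8, 11 (2 points).
  x = 9: rhs = 14, matching y values: none (0 points).
  x = 10: rhs = 18, matching y values: none (0 points).
  x = 11: rhs = 6, matching y values: 5, 14 (2 points).
  x = 12: rhs = 3, matching y values: none (0 points).
  x = 13: rhs = 15, matching y values: none (0 points).
  x = 14: rhs = 10, matching y values: none (0 points).
  x = 15: rhs = 13, matching y values: none (0 points).
  x = 16: rhs = 11, matching y values: 7, 12 (2 points).
  x = 17: rhs = 10, matching y values: none (0 points).
  x = 18: rhs = 16, matching y values: 4, 15 (2 points).
Total affine count: 15.
Full point count |E(F_19)| = 15 + 1 = 16.
Hasse bound: |16 − (19+1)| = |-4| = 4 ≤ 2√19 ≈ 8.7178 ✓.


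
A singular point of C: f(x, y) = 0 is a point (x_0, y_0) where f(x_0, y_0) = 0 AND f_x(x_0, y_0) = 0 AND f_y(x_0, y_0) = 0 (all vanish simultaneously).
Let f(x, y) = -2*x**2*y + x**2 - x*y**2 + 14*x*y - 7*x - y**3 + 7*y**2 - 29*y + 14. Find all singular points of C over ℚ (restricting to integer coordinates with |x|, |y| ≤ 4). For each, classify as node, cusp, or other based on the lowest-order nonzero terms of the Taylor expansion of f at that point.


Singular points: {(3, 1)}; classification: node.

Compute partial derivatives:
  f_x = -4*x*y + 2*x - y**2 + 14*y - 7.
  f_y = -2*x**2 - 2*x*y + 14*x - 3*y**2 + 14*y - 29.
Scan x_0 ∈ {−4, ..., 4}. For each x_0, f_y(x_0, y) is a polynomial in y; find its integer roots y ∈ {−4, ..., 4}, then test f_x and f at those candidates.
  x = -4: f_y(-4, y) = -3*y**2 + 22*y - 117; no integer root y with |y| ≤ 4.
  x = -3: f_y(-3, y) = -3*y**2 + 20*y - 89; no integer root y with |y| ≤ 4.
  x = -2: f_y(-2, y) = -3*y**2 + 18*y - 65; no integer root y with |y| ≤ 4.
  x = -1: f_y(-1, y) = -3*y**2 + 16*y - 45; no integer root y with |y| ≤ 4.
  x = 0: f_y(0, y) = -3*y**2 + 14*y - 29; no integer root y with |y| ≤ 4.
  x = 1: f_y(1, y) = -3*y**2 + 12*y - 17; no integer root y with |y| ≤ 4.
  x = 2: f_y(2, y) = -3*y**2 + 10*y - 9; no integer root y with |y| ≤ 4.
  x = 3: f_y(3, y) = -3*y**2 + 8*y - 5; vanishes at y ∈ {1}. (3, 1): f_x = 0, f = 0 — SINGULAR.
  x = 4: f_y(4, y) = -3*y**2 + 6*y - 5; no integer root y with |y| ≤ 4.
Only singular point on the grid: (3, 1).
Classify: substitute x = 3 + u, y = 1 + v and expand: f = -2*u**2*v - u**2 - u*v**2 - v**3 + v**2.
No constant or linear terms (consistent with a singular point). Quadratic part: -u**2 + v**2. Cubic part: -2*u**2*v - u*v**2 - v**3.
The quadratic part v**2 - u**2 = (v − u)(v + u) splits into two distinct linear factors, so there are two distinct tangent lines y − 1 = ±(x − 3) — this is a node (ordinary double point).
Classification: node.


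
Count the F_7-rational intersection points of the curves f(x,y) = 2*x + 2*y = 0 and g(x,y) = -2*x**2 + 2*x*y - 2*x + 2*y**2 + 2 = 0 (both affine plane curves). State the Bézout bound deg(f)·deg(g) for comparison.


Common zeros: ∅; count = 0; Bézout bound = 2.

deg(f) = 1, deg(g) = 2, so Bézout bound = 2.
Scan x ∈ F_7. For each x, list the y ∈ F_7 with f(x, y) ≡ 0 and those with g(x, y) ≡ 0 (mod 7); the common zeros in that column are the intersection.
  x = 0: f ≡ 0 at y ∈ {0}; g ≡ 0 at y ∈ ∅; common: ∅.
  x = 1: f ≡ 0 at y ∈ {6}; g ≡ 0 at y ∈ ∅; common: ∅.
  x = 2: f ≡ 0 at y ∈ {5}; g ≡ 0 at y ∈ ∅; common: ∅.
  x = 3: f ≡ 0 at y ∈ {4}; g ≡ 0 at y ∈ {1, 3}; common: ∅.
  x = 4: f ≡ 0 at y ∈ {3}; g ≡ 0 at y ∈ {1, 2}; common: ∅.
  x = 5: f ≡ 0 at y ∈ {2}; g ≡ 0 at y ∈ {4, 5}; common: ∅.
  x = 6: f ≡ 0 at y ∈ {1}; g ≡ 0 at y ∈ {3, 5}; common: ∅.
Collecting: common zeros = ∅, so the count is 0.
Comparison with the Bézout bound: 0 ≤ 2 = deg(f)·deg(g), as expected for curves with no common component (the affine F_7-count falls short of the bound because intersections may lie at infinity, over extension fields, or carry multiplicity).


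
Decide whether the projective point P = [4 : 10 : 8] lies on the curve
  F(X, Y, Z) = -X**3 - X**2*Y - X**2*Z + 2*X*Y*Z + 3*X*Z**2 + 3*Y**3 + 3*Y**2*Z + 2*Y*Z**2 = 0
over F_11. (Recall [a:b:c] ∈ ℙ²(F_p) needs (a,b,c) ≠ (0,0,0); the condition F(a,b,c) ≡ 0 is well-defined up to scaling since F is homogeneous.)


F(4,10,8) ≡ 3 (mod 11); P is NOT on the curve.

Evaluate F(4, 10, 8) term-by-term (mod 11).
  -X**3 ↦ -1·64·1·1 = -64
  -X**2*Y ↦ -1·16·10·1 = -160
  -X**2*Z ↦ -1·16·1·8 = -128
  2*X*Y*Z ↦ 2·4·10·8 = 640
  3*X*Z**2 ↦ 3·4·1·64 = 768
  3*Y**3 ↦ 3·1·1000·1 = 3000
  3*Y**2*Z ↦ 3·1·100·8 = 2400
  2*Y*Z**2 ↦ 2·1·10·64 = 1280
Sum: F(4, 10, 8) = (-64) + (-160) + (-128) + (640) + (768) + (3000) + (2400) + (1280) = 7736.
Reducing mod 11: 7736 ≡ 3 (mod 11).
Since F(a, b, c) ≡ 3 ≠ 0 (mod 11), P does NOT lie on the curve.


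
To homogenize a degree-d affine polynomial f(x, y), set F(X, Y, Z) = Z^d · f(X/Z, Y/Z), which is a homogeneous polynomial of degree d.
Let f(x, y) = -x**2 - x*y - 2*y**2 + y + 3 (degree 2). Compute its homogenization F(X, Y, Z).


F(X, Y, Z) = -X**2 - X*Y - 2*Y**2 + Y*Z + 3*Z**2

deg(f) = 2.
Substitute x = X/Z, y = Y/Z into f, then multiply by Z^2.
  monomial -1·x^2·y^0 ↦ -1·X^2·Y^0·Z^0.
  monomial -1·x^1·y^1 ↦ -1·X^1·Y^1·Z^0.
  monomial -2·x^0·y^2 ↦ -2·X^0·Y^2·Z^0.
  monomial 1·x^0·y^1 ↦ 1·X^0·Y^1·Z^1.
  monomial 3·x^0·y^0 ↦ 3·X^0·Y^0·Z^2.
Collecting: F(X, Y, Z) = -X**2 - X*Y - 2*Y**2 + Y*Z + 3*Z**2.


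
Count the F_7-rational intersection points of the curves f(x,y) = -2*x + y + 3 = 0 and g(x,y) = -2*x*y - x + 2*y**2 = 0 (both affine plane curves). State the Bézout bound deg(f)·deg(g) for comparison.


Common zeros: ∅; count = 0; Bézout bound = 2.

deg(f) = 1, deg(g) = 2, so Bézout bound = 2.
Scan x ∈ F_7. For each x, list the y ∈ F_7 with f(x, y) ≡ 0 and those with g(x, y) ≡ 0 (mod 7); the common zeros in that column are the intersection.
  x = 0: f ≡ 0 at y ∈ {4}; g ≡ 0 at y ∈ {0}; common: ∅.
  x = 1: f ≡ 0 at y ∈ {6}; g ≡ 0 at y ∈ ∅; common: ∅.
  x = 2: f ≡ 0 at y ∈ {1}; g ≡ 0 at y ∈ {4, 5}; common: ∅.
  x = 3: f ≡ 0 at y ∈ {3}; g ≡ 0 at y ∈ {1, 2}; common: ∅.
  x = 4: f ≡ 0 at y ∈ {5}; g ≡ 0 at y ∈ ∅; common: ∅.
  x = 5: f ≡ 0 at y ∈ {0}; g ≡ 0 at y ∈ {6}; common: ∅.
  x = 6: f ≡ 0 at y ∈ {2}; g ≡ 0 at y ∈ ∅; common: ∅.
Collecting: common zeros = ∅, so the count is 0.
Comparison with the Bézout bound: 0 ≤ 2 = deg(f)·deg(g), as expected for curves with no common component (the affine F_7-count falls short of the bound because intersections may lie at infinity, over extension fields, or carry multiplicity).


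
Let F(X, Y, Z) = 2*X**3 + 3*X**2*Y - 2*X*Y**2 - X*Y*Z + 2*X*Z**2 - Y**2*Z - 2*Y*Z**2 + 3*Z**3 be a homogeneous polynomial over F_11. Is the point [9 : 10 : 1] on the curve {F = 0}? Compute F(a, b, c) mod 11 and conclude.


F(9,10,1) ≡ 7 (mod 11); P is NOT on the curve.

Evaluate F(9, 10, 1) term-by-term (mod 11).
  2*X**3 ↦ 2·729·1·1 = 1458
  3*X**2*Y ↦ 3·81·10·1 = 2430
  -2*X*Y**2 ↦ -2·9·100·1 = -1800
  -X*Y*Z ↦ -1·9·10·1 = -90
  2*X*Z**2 ↦ 2·9·1·1 = 18
  -Y**2*Z ↦ -1·1·100·1 = -100
  -2*Y*Z**2 ↦ -2·1·10·1 = -20
  3*Z**3 ↦ 3·1·1·1 = 3
Sum: F(9, 10, 1) = (1458) + (2430) + (-1800) + (-90) + (18) + (-100) + (-20) + (3) = 1899.
Reducing mod 11: 1899 ≡ 7 (mod 11).
Since F(a, b, c) ≡ 7 ≠ 0 (mod 11), P does NOT lie on the curve.


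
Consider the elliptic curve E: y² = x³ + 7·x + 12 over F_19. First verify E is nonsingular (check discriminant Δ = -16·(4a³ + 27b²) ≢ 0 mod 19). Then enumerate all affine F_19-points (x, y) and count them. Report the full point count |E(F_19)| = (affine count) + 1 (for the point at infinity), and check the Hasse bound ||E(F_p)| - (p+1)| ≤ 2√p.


Affine points = {(1, 1), (1, 18), (4, 3), (4, 16), (5, 1), (5, 18), (6, 2), (6, 17), (7, 9), (7, 10), (9, 5), (9, 14), (12, 0), (13, 1), (13, 18), (14, 2), (14, 17), (17, 3), (17, 16), (18, 2), (18, 17)}; affine count = 21; |E(F_19)| = 22.

Discriminant check: Δ ∝ 4a³ + 27b² = 4·7³ + 27·12² = 4·343 + 27·144 ≡ 16 (mod 19). Nonzero ⇒ E is nonsingular.
For each x ∈ F_19, compute rhs = x³ + 7·x + 12 mod 19, then count y ∈ F_19 with y² ≡ rhs.
  x = 0: rhs = 12, matching y values: none (0 points).
  x = 1: rhs = 1, matching y values: 1, 18 (2 points).
  x = 2: rhs = 15, matching y values: none (0 points).
  x = 3: rhs = 3, matching y values: none (0 points).
  x = 4: rhs = 9, matching y values: 3, 16 (2 points).
  x = 5: rhs = 1, matching y values: 1, 18 (2 points).
  x = 6: rhs = 4, matching y values: 2, 17 (2 points).
  x = 7: rhs = 5, matching y values: 9, 10 (2 points).
  x = 8: rhs = 10, matching y values: none (0 points).
  x = 9: rhs = 6, matching y values: 5, 14 (2 points).
  x = 10: rhs = 18, matching y values: none (0 points).
  x = 11: rhs = 14, matching y values: none (0 points).
  x = 12: rhs = 0, matching y values: 0 (1 points).
  x = 13: rhs = 1, matching y values: 1, 18 (2 points).
  x = 14: rhs = 4, matching y values: 2, 17 (2 points).
  x = 15: rhs = 15, matching y values: none (0 points).
  x = 16: rhs = 2, matching y values: none (0 points).
  x = 17: rhs = 9, matching y values: 3, 16 (2 points).
  x = 18: rhs = 4, matching y values: 2, 17 (2 points).
Total affine count: 21.
Full point count |E(F_19)| = 21 + 1 = 22.
Hasse bound: |22 − (19+1)| = |2| = 2 ≤ 2√19 ≈ 8.7178 ✓.


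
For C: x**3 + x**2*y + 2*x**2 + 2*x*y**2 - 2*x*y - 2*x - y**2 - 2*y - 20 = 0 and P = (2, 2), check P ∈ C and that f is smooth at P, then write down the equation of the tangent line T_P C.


Tangent line at P: 30*x + 10*y - 80 = 0.

Step 1: f(2, 2) = 0, so P lies on C.
Step 2: partial derivatives
  f_x(x, y) = 3*x**2 + 2*x*y + 4*x + 2*y**2 - 2*y - 2, f_y(x, y) = x**2 + 4*x*y - 2*x - 2*y - 2.
  f_x(P) = 30, f_y(P) = 10 (gradient nonzero, so P is smooth).
Step 3: tangent line at P: 30·(x − 2) + 10·(y − 2) = 0.
Expanding: 30*x + 10*y - 80 = 0.


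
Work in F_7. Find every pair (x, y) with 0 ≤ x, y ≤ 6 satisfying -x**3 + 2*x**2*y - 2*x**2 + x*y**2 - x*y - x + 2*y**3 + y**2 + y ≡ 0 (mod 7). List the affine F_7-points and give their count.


Affine F_7-points: {(0, 0), (0, 5), (2, 3), (4, 4), (4, 5), (4, 6), (5, 1), (6, 0)}; count = 8.

For each of the 49 pairs (x, y) ∈ F_7², evaluate f(x, y) mod 7. Record the zeros.
  x = 0: [0↦0, 1↦4, 2↦1, 3↦3, 4↦1, 5↦0, 6↦5]  zeros at y ∈ {0, 5}
  x = 1: [0↦3, 1↦2, 2↦3, 3↦4, 4↦3, 5↦5, 6↦1]  zeros at y ∈ ∅
  x = 2: [0↦3, 1↦1, 2↦3, 3↦0, 4↦4, 5↦6, 6↦4]  zeros at y ∈ {3}
  x = 3: [0↦1, 1↦2, 2↦2, 3↦6, 4↦5, 5↦4, 6↦1]  zeros at y ∈ ∅
  x = 4: [0↦5, 1↦6, 2↦1, 3↦2, 4↦0, 5↦0, 6↦0]  zeros at y ∈ {4, 5, 6}
  x = 5: [0↦2, 1↦0, 2↦1, 3↦3, 4↦4, 5↦2, 6↦2]  zeros at y ∈ {1}
  x = 6: [0↦0, 1↦6, 2↦3, 3↦3, 4↦4, 5↦4, 6↦1]  zeros at y ∈ {0}
Collecting zeros: affine points = {(0, 0), (0, 5), (2, 3), (4, 4), (4, 5), (4, 6), (5, 1), (6, 0)}.
Total count |C(F_7)_aff| = 8.


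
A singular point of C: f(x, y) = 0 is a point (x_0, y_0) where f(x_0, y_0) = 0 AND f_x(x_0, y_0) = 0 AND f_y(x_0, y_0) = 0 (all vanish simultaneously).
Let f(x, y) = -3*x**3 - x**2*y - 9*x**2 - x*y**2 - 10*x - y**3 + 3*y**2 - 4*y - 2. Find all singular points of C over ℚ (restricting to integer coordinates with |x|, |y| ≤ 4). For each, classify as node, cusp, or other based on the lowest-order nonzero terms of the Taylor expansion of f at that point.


Singular points: {(-1, 1)}; classification: node.

Compute partial derivatives:
  f_x = -9*x**2 - 2*x*y - 18*x - y**2 - 10.
  f_y = -x**2 - 2*x*y - 3*y**2 + 6*y - 4.
Scan x_0 ∈ {−4, ..., 4}. For each x_0, f_y(x_0, y) is a polynomial in y; find its integer roots y ∈ {−4, ..., 4}, then test f_x and f at those candidates.
  x = -4: f_y(-4, y) = -3*y**2 + 14*y - 20; no integer root y with |y| ≤ 4.
  x = -3: f_y(-3, y) = -3*y**2 + 12*y - 13; no integer root y with |y| ≤ 4.
  x = -2: f_y(-2, y) = -3*y**2 + 10*y - 8; vanishes at y ∈ {2}. (-2, 2): f_x = -6 ≠ 0.
  x = -1: f_y(-1, y) = -3*y**2 + 8*y - 5; vanishes at y ∈ {1}. (-1, 1): f_x = 0, f = 0 — SINGULAR.
  x = 0: f_y(0, y) = -3*y**2 + 6*y - 4; no integer root y with |y| ≤ 4.
  x = 1: f_y(1, y) = -3*y**2 + 4*y - 5; no integer root y with |y| ≤ 4.
  x = 2: f_y(2, y) = -3*y**2 + 2*y - 8; no integer root y with |y| ≤ 4.
  x = 3: f_y(3, y) = -3*y**2 - 13; no integer root y with |y| ≤ 4.
  x = 4: f_y(4, y) = -3*y**2 - 2*y - 20; no integer root y with |y| ≤ 4.
Only singular point on the grid: (-1, 1).
Classify: substitute x = -1 + u, y = 1 + v and expand: f = -3*u**3 - u**2*v - u**2 - u*v**2 - v**3 + v**2.
No constant or linear terms (consistent with a singular point). Quadratic part: -u**2 + v**2. Cubic part: -3*u**3 - u**2*v - u*v**2 - v**3.
The quadratic part v**2 - u**2 = (v − u)(v + u) splits into two distinct linear factors, so there are two distinct tangent lines y − 1 = ±(x − -1) — this is a node (ordinary double point).
Classification: node.


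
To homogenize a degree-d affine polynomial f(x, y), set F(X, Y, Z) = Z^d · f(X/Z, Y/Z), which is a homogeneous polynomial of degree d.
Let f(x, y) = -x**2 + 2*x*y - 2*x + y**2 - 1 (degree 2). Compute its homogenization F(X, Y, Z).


F(X, Y, Z) = -X**2 + 2*X*Y - 2*X*Z + Y**2 - Z**2

deg(f) = 2.
Substitute x = X/Z, y = Y/Z into f, then multiply by Z^2.
  monomial -1·x^2·y^0 ↦ -1·X^2·Y^0·Z^0.
  monomial 2·x^1·y^1 ↦ 2·X^1·Y^1·Z^0.
  monomial -2·x^1·y^0 ↦ -2·X^1·Y^0·Z^1.
  monomial 1·x^0·y^2 ↦ 1·X^0·Y^2·Z^0.
  monomial -1·x^0·y^0 ↦ -1·X^0·Y^0·Z^2.
Collecting: F(X, Y, Z) = -X**2 + 2*X*Y - 2*X*Z + Y**2 - Z**2.


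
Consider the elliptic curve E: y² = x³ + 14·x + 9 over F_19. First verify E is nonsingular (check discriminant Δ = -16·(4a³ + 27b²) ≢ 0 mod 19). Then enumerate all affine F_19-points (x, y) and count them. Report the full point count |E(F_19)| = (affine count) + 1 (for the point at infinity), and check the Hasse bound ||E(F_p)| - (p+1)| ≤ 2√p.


Affine points = {(0, 3), (0, 16), (1, 9), (1, 10), (2, 8), (2, 11), (6, 9), (6, 10), (8, 5), (8, 14), (9, 3), (9, 16), (10, 3), (10, 16), (12, 9), (12, 10), (14, 2), (14, 17), (16, 4), (16, 15), (17, 7), (17, 12)}; affine count = 22; |E(F_19)| = 23.

Discriminant check: Δ ∝ 4a³ + 27b² = 4·14³ + 27·9² = 4·2744 + 27·81 ≡ 15 (mod 19). Nonzero ⇒ E is nonsingular.
For each x ∈ F_19, compute rhs = x³ + 14·x + 9 mod 19, then count y ∈ F_19 with y² ≡ rhs.
  x = 0: rhs = 9, matching y values: 3, 16 (2 points).
  x = 1: rhs = 5, matching y values: 9, 10 (2 points).
  x = 2: rhs = 7, matching y values: 8, 11 (2 points).
  x = 3: rhs = 2, matching y values: none (0 points).
  x = 4: rhs = 15, matching y values: none (0 points).
  x = 5: rhs = 14, matching y values: none (0 points).
  x = 6: rhs = 5, matching y values: 9, 10 (2 points).
  x = 7: rhs = 13, matching y values: none (0 points).
  x = 8: rhs = 6, matching y values: 5, 14 (2 points).
  x = 9: rhs = 9, matching y values: 3, 16 (2 points).
  x = 10: rhs = 9, matching y values: 3, 16 (2 points).
  x = 11: rhs = 12, matching y values: none (0 points).
  x = 12: rhs = 5, matching y values: 9, 10 (2 points).
  x = 13: rhs = 13, matching y values: none (0 points).
  x = 14: rhs = 4, matching y values: 2, 17 (2 points).
  x = 15: rhs = 3, matching y values: none (0 points).
  x = 16: rhs = 16, matching y values: 4, 15 (2 points).
  x = 17: rhs = 11, matching y values: 7, 12 (2 points).
  x = 18: rhs = 13, matching y values: none (0 points).
Total affine count: 22.
Full point count |E(F_19)| = 22 + 1 = 23.
Hasse bound: |23 − (19+1)| = |3| = 3 ≤ 2√19 ≈ 8.7178 ✓.


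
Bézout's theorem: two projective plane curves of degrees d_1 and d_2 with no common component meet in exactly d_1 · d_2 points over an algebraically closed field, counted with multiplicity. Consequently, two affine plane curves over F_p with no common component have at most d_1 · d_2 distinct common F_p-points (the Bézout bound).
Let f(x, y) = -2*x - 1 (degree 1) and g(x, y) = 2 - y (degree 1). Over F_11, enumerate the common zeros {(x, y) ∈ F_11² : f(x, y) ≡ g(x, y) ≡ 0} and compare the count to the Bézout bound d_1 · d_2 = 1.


Common zeros: {(5, 2)}; count = 1; Bézout bound = 1.

deg(f) = 1, deg(g) = 1, so Bézout bound = 1.
Scan x ∈ F_11. For each x, list the y ∈ F_11 with f(x, y) ≡ 0 and those with g(x, y) ≡ 0 (mod 11); the common zeros in that column are the intersection.
  x = 0: f ≡ 0 at y ∈ ∅; g ≡ 0 at y ∈ {2}; common: ∅.
  x = 1: f ≡ 0 at y ∈ ∅; g ≡ 0 at y ∈ {2}; common: ∅.
  x = 2: f ≡ 0 at y ∈ ∅; g ≡ 0 at y ∈ {2}; common: ∅.
  x = 3: f ≡ 0 at y ∈ ∅; g ≡ 0 at y ∈ {2}; common: ∅.
  x = 4: f ≡ 0 at y ∈ ∅; g ≡ 0 at y ∈ {2}; common: ∅.
  x = 5: f ≡ 0 at y ∈ {0, 1, 2, 3, 4, 5, 6, 7, 8, 9, 10}; g ≡ 0 at y ∈ {2}; common: {2}.
  x = 6: f ≡ 0 at y ∈ ∅; g ≡ 0 at y ∈ {2}; common: ∅.
  x = 7: f ≡ 0 at y ∈ ∅; g ≡ 0 at y ∈ {2}; common: ∅.
  x = 8: f ≡ 0 at y ∈ ∅; g ≡ 0 at y ∈ {2}; common: ∅.
  x = 9: f ≡ 0 at y ∈ ∅; g ≡ 0 at y ∈ {2}; common: ∅.
  x = 10: f ≡ 0 at y ∈ ∅; g ≡ 0 at y ∈ {2}; common: ∅.
Collecting: common zeros = {(5, 2)}, so the count is 1.
Comparison with the Bézout bound: 1 ≤ 1 = deg(f)·deg(g), as expected for curves with no common component (the bound is attained).


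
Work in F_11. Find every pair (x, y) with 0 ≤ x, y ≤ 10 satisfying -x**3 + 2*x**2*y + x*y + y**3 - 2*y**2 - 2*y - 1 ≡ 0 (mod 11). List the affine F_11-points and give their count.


Affine F_11-points: {(1, 2), (2, 4), (4, 7), (5, 8), (6, 9), (7, 1), (7, 6), (8, 4), (9, 4), (9, 10), (10, 0)}; count = 11.

For each of the 121 pairs (x, y) ∈ F_11², evaluate f(x, y) mod 11. Record the zeros.
  x = 0: [0↦10, 1↦7, 2↦6, 3↦2, 4↦1, 5↦9, 6↦10, 7↦10, 8↦4, 9↦9, 10↦9]  zeros at y ∈ ∅
  x = 1: [0↦9, 1↦9, 2↦0, 3↦10, 4↦1, 5↦1, 6↦5, 7↦8, 8↦5, 9↦2, 10↦5]  zeros at y ∈ {2}
  x = 2: [0↦2, 1↦9, 2↦7, 3↦2, 4↦0, 5↦7, 6↦7, 7↦6, 8↦10, 9↦3, 10↦2]  zeros at y ∈ {4}
  x = 3: [0↦5, 1↦1, 2↦10, 3↦5, 4↦3, 5↦10, 6↦10, 7↦9, 8↦2, 9↦6, 10↦5]  zeros at y ∈ ∅
  x = 4: [0↦1, 1↦1, 2↦3, 3↦2, 4↦4, 5↦4, 6↦8, 7↦0, 8↦8, 9↦5, 10↦8]  zeros at y ∈ {7}
  x = 5: [0↦6, 1↦3, 2↦2, 3↦9, 4↦8, 5↦5, 6↦6, 7↦6, 8↦0, 9↦5, 10↦5]  zeros at y ∈ {8}
  x = 6: [0↦3, 1↦1, 2↦1, 3↦9, 4↦9, 5↦7, 6↦9, 7↦10, 8↦5, 9↦0, 10↦1]  zeros at y ∈ {9}
  x = 7: [0↦8, 1↦0, 2↦5, 3↦7, 4↦1, 5↦4, 6↦0, 7↦6, 8↦6, 9↦6, 10↦1]  zeros at y ∈ {1, 6}
  x = 8: [0↦4, 1↦5, 2↦8, 3↦8, 4↦0, 5↦1, 6↦6, 7↦10, 8↦8, 9↦6, 10↦10]  zeros at y ∈ {4}
  x = 9: [0↦7, 1↦10, 2↦4, 3↦6, 4↦0, 5↦3, 6↦10, 7↦5, 8↦5, 9↦5, 10↦0]  zeros at y ∈ {4, 10}
  x = 10: [0↦0, 1↦9, 2↦9, 3↦6, 4↦6, 5↦4, 6↦6, 7↦7, 8↦2, 9↦8, 10↦9]  zeros at y ∈ {0}
Collecting zeros: affine points = {(1, 2), (2, 4), (4, 7), (5, 8), (6, 9), (7, 1), (7, 6), (8, 4), (9, 4), (9, 10), (10, 0)}.
Total count |C(F_11)_aff| = 11.


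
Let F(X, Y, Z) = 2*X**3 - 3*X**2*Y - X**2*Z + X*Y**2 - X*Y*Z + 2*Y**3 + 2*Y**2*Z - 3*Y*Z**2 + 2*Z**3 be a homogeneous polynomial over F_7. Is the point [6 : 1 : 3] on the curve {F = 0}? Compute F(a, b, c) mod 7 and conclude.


F(6,1,3) ≡ 1 (mod 7); P is NOT on the curve.

Evaluate F(6, 1, 3) term-by-term (mod 7).
  2*X**3 ↦ 2·216·1·1 = 432
  -3*X**2*Y ↦ -3·36·1·1 = -108
  -X**2*Z ↦ -1·36·1·3 = -108
  X*Y**2 ↦ 1·6·1·1 = 6
  -X*Y*Z ↦ -1·6·1·3 = -18
  2*Y**3 ↦ 2·1·1·1 = 2
  2*Y**2*Z ↦ 2·1·1·3 = 6
  -3*Y*Z**2 ↦ -3·1·1·9 = -27
  2*Z**3 ↦ 2·1·1·27 = 54
Sum: F(6, 1, 3) = (432) + (-108) + (-108) + (6) + (-18) + (2) + (6) + (-27) + (54) = 239.
Reducing mod 7: 239 ≡ 1 (mod 7).
Since F(a, b, c) ≡ 1 ≠ 0 (mod 7), P does NOT lie on the curve.


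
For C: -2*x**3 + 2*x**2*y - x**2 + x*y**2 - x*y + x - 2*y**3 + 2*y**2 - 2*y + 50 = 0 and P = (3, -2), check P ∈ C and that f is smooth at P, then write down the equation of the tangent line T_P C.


Tangent line at P: -77*x - 31*y + 169 = 0.

Step 1: f(3, -2) = 0, so P lies on C.
Step 2: partial derivatives
  f_x(x, y) = -6*x**2 + 4*x*y - 2*x + y**2 - y + 1, f_y(x, y) = 2*x**2 + 2*x*y - x - 6*y**2 + 4*y - 2.
  f_x(P) = -77, f_y(P) = -31 (gradient nonzero, so P is smooth).
Step 3: tangent line at P: -77·(x − 3) + -31·(y − -2) = 0.
Expanding: -77*x - 31*y + 169 = 0.
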